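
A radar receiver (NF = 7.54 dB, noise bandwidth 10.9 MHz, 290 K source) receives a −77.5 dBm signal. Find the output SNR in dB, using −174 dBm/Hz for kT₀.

Noise floor: N = −174 + 10 log₁₀(B) + NF
10 log₁₀(1.09×10⁷) = 70.37 dB
N = −174 + 70.37 + 7.54 = −96.09 dBm
SNR = P_sig − N = −77.5 − (−96.09) = 18.59 dB → 18.6 dB

18.6 dB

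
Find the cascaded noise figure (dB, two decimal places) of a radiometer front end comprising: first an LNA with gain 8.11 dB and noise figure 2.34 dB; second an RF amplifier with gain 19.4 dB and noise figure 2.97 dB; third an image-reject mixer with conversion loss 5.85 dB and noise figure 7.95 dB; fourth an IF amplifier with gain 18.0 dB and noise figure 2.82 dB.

2.74 dB

Convert to linear (a loss of L dB is a gain of −L dB): F_i = 10^(NF_i/10), G_i = 10^(G_i,dB/10)
  Stage 1: F_1 = 10^(2.34/10) = 1.714, G_1 = 10^(8.11/10) = 6.471
  Stage 2: F_2 = 10^(2.97/10) = 1.982, G_2 = 10^(19.4/10) = 87.10
  Stage 3: F_3 = 10^(7.95/10) = 6.237, G_3 = 10^(−5.85/10) = 0.2600
  Stage 4: F_4 = 10^(2.82/10) = 1.914, G_4 = 10^(18.0/10) = 63.10
Friis cascade:
  F = 1.714 + (1.982 − 1)/6.471 + (6.237 − 1)/563.6 + (1.914 − 1)/146.6 = 1.881
NF = 10 log₁₀(1.881) = 2.74 dB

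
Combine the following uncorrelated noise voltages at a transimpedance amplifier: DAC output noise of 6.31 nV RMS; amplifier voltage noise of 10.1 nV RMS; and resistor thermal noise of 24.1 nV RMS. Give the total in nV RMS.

26.9 nV

Uncorrelated sources add in power (mean-square): V_tot = √(ΣV_i²)
V_tot = √[(6.31×10⁻⁹)² + (1.01×10⁻⁸)² + (2.41×10⁻⁸)²] = 2.69×10⁻⁸ V = 26.9 nV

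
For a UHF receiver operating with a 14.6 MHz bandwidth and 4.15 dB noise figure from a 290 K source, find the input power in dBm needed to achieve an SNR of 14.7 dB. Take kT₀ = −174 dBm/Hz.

Sensitivity = −174 + 10 log₁₀(B) + NF + SNR_min
= −174 + 71.64 + 4.15 + 14.7
= −83.51 dBm → −83.5 dBm

−83.5 dBm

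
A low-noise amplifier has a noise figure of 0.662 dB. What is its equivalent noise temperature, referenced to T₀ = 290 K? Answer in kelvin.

47.8 K

F = 10^(0.662/10) = 1.16466
T_e = (F − 1)·T₀ = (1.16466 − 1) × 290 = 47.8 K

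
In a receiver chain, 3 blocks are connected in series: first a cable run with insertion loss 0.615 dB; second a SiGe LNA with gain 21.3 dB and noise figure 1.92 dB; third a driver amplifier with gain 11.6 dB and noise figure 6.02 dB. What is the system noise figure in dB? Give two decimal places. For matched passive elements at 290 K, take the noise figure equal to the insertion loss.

Convert to linear (a loss of L dB is a gain of −L dB): F_i = 10^(NF_i/10), G_i = 10^(G_i,dB/10)
  Stage 1: F_1 = 10^(0.615/10) = 1.152, G_1 = 10^(−0.615/10) = 0.8680
  Stage 2: F_2 = 10^(1.92/10) = 1.556, G_2 = 10^(21.3/10) = 134.9
  Stage 3: F_3 = 10^(6.02/10) = 3.999, G_3 = 10^(11.6/10) = 14.45
Friis cascade:
  F = 1.152 + (1.556 − 1)/0.8680 + (3.999 − 1)/117.1 = 1.818
NF = 10 log₁₀(1.818) = 2.60 dB

2.60 dB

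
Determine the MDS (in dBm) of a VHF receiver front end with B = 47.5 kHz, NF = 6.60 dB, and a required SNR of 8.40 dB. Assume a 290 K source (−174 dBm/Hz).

Sensitivity = −174 + 10 log₁₀(B) + NF + SNR_min
= −174 + 46.77 + 6.60 + 8.40
= −112.23 dBm → −112.2 dBm

−112.2 dBm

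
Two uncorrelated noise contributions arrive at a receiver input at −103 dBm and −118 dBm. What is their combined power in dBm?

−102.9 dBm

Convert to linear, add, convert back:
P₁ = 5.01×10⁻¹⁴ W, P₂ = 1.58×10⁻¹⁵ W
P_tot = 5.17×10⁻¹⁴ W → 10 log₁₀(P_tot / 10⁻³) = −102.9 dBm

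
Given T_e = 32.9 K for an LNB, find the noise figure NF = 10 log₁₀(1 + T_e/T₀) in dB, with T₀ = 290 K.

0.467 dB

F = 1 + T_e/T₀ = 1 + 32.9/290 = 1.11345
NF = 10 log₁₀(1.11345) = 0.467 dB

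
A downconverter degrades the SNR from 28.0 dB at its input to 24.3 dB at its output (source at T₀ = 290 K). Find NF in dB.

3.7 dB

NF (dB) = SNR_in(dB) − SNR_out(dB) when the source is at T₀
NF = 28.0 − 24.3 = 3.7 dB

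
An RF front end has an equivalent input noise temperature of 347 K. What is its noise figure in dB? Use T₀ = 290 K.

3.42 dB

F = 1 + T_e/T₀ = 1 + 347/290 = 2.19655
NF = 10 log₁₀(2.19655) = 3.42 dB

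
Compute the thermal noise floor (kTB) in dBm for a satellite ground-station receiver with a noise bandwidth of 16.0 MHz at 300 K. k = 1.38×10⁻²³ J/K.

−101.8 dBm

P_n = kTB = 1.38×10⁻²³ × 300 × 1.60×10⁷ = 6.62×10⁻¹⁴ W
In dBm: 10 log₁₀(6.62×10⁻¹⁴ / 10⁻³) = −101.8 dBm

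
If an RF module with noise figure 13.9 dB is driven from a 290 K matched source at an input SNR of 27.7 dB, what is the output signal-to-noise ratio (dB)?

13.8 dB

By definition F = SNR_in/SNR_out, so in dB: SNR_out = SNR_in − NF
SNR_out = 27.7 − 13.9 = 13.8 dB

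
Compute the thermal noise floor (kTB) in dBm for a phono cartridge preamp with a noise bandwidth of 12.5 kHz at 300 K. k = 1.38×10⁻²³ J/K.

P_n = kTB = 1.38×10⁻²³ × 300 × 1.25×10⁴ = 5.17×10⁻¹⁷ W
In dBm: 10 log₁₀(5.17×10⁻¹⁷ / 10⁻³) = −132.9 dBm

−132.9 dBm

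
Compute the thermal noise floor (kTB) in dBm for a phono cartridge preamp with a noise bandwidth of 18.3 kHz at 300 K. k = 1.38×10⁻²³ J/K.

P_n = kTB = 1.38×10⁻²³ × 300 × 1.83×10⁴ = 7.58×10⁻¹⁷ W
In dBm: 10 log₁₀(7.58×10⁻¹⁷ / 10⁻³) = −131.2 dBm

−131.2 dBm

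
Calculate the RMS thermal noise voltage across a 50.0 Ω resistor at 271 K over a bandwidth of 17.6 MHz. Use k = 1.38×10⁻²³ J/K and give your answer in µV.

V_n = √(4kTRB)
4kTRB = 4 × 1.38×10⁻²³ × 271 × 5.00×10¹ × 1.76×10⁷ = 1.32×10⁻¹¹ V²
V_n = √(1.32×10⁻¹¹) = 3.63×10⁻⁶ V = 3.63 µV

3.63 µV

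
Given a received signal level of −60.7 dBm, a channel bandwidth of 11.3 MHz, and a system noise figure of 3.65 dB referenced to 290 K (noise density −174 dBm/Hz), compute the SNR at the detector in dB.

Noise floor: N = −174 + 10 log₁₀(B) + NF
10 log₁₀(1.13×10⁷) = 70.53 dB
N = −174 + 70.53 + 3.65 = −99.82 dBm
SNR = P_sig − N = −60.7 − (−99.82) = 39.12 dB → 39.1 dB

39.1 dB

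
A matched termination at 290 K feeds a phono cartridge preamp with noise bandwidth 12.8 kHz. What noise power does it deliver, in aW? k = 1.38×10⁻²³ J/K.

P_n = kTB = 1.38×10⁻²³ × 290 × 1.28×10⁴ = 5.12×10⁻¹⁷ W = 51.2 aW

51.2 aW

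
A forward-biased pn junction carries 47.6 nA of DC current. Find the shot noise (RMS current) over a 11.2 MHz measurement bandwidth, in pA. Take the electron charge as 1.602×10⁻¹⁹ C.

I_n = √(2qI·B)
2qI·B = 2 × 1.602×10⁻¹⁹ × 4.76×10⁻⁸ × 1.12×10⁷ = 1.71×10⁻¹⁹ A²
I_n = √(1.71×10⁻¹⁹) = 4.13×10⁻¹⁰ A = 413 pA

413 pA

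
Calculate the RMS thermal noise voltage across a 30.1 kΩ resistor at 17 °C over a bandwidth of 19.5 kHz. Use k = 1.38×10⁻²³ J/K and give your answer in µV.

3.07 µV

T = 17 °C + 273.15 = 290.15 K
V_n = √(4kTRB)
4kTRB = 4 × 1.38×10⁻²³ × 290.15 × 3.01×10⁴ × 1.95×10⁴ = 9.40×10⁻¹² V²
V_n = √(9.40×10⁻¹²) = 3.07×10⁻⁶ V = 3.07 µV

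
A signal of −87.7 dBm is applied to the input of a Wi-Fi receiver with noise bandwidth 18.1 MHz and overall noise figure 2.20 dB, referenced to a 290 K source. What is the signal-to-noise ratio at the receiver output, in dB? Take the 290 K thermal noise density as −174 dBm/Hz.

Noise floor: N = −174 + 10 log₁₀(B) + NF
10 log₁₀(1.81×10⁷) = 72.58 dB
N = −174 + 72.58 + 2.20 = −99.22 dBm
SNR = P_sig − N = −87.7 − (−99.22) = 11.52 dB → 11.5 dB

11.5 dB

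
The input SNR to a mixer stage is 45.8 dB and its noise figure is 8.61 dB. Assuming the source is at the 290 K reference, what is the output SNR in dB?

By definition F = SNR_in/SNR_out, so in dB: SNR_out = SNR_in − NF
SNR_out = 45.8 − 8.61 = 37.19 dB

37.19 dB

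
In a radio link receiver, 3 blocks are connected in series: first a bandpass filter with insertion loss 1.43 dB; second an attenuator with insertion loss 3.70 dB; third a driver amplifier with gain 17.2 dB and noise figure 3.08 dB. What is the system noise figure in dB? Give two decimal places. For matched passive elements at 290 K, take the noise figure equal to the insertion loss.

8.21 dB

Convert to linear (a loss of L dB is a gain of −L dB): F_i = 10^(NF_i/10), G_i = 10^(G_i,dB/10)
  Stage 1: F_1 = 10^(1.43/10) = 1.390, G_1 = 10^(−1.43/10) = 0.7194
  Stage 2: F_2 = 10^(3.70/10) = 2.344, G_2 = 10^(−3.70/10) = 0.4266
  Stage 3: F_3 = 10^(3.08/10) = 2.032, G_3 = 10^(17.2/10) = 52.48
Friis cascade:
  F = 1.390 + (2.344 − 1)/0.7194 + (2.032 − 1)/0.3069 = 6.622
NF = 10 log₁₀(6.622) = 8.21 dB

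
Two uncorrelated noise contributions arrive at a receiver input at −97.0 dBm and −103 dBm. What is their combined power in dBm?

Convert to linear, add, convert back:
P₁ = 2.00×10⁻¹³ W, P₂ = 5.01×10⁻¹⁴ W
P_tot = 2.50×10⁻¹³ W → 10 log₁₀(P_tot / 10⁻³) = −96.0 dBm

−96.0 dBm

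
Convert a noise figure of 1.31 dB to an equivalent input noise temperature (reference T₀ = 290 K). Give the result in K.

102 K

F = 10^(1.31/10) = 1.35207
T_e = (F − 1)·T₀ = (1.35207 − 1) × 290 = 102 K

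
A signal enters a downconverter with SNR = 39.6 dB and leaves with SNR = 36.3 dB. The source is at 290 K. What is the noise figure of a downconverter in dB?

3.3 dB

NF (dB) = SNR_in(dB) − SNR_out(dB) when the source is at T₀
NF = 39.6 − 36.3 = 3.3 dB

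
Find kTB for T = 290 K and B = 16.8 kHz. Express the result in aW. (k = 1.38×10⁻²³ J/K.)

67.2 aW

P_n = kTB = 1.38×10⁻²³ × 290 × 1.68×10⁴ = 6.72×10⁻¹⁷ W = 67.2 aW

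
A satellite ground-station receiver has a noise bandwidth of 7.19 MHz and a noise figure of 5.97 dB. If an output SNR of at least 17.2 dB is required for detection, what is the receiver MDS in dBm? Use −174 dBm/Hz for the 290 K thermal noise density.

−82.3 dBm

Sensitivity = −174 + 10 log₁₀(B) + NF + SNR_min
= −174 + 68.57 + 5.97 + 17.2
= −82.26 dBm → −82.3 dBm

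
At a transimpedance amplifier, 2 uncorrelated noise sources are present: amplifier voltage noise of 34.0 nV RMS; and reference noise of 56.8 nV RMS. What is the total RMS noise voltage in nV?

Uncorrelated sources add in power (mean-square): V_tot = √(ΣV_i²)
V_tot = √[(3.40×10⁻⁸)² + (5.68×10⁻⁸)²] = 6.62×10⁻⁸ V = 66.2 nV

66.2 nV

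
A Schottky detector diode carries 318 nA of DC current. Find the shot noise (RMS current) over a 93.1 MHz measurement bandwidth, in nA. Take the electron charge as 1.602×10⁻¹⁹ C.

3.08 nA

I_n = √(2qI·B)
2qI·B = 2 × 1.602×10⁻¹⁹ × 3.18×10⁻⁷ × 9.31×10⁷ = 9.49×10⁻¹⁸ A²
I_n = √(9.49×10⁻¹⁸) = 3.08×10⁻⁹ A = 3.08 nA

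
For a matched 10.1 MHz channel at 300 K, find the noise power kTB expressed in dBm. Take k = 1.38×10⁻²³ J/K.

P_n = kTB = 1.38×10⁻²³ × 300 × 1.01×10⁷ = 4.18×10⁻¹⁴ W
In dBm: 10 log₁₀(4.18×10⁻¹⁴ / 10⁻³) = −103.8 dBm

−103.8 dBm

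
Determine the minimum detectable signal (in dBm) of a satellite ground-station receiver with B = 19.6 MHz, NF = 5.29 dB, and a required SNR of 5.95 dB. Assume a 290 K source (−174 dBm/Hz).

−89.8 dBm

Sensitivity = −174 + 10 log₁₀(B) + NF + SNR_min
= −174 + 72.92 + 5.29 + 5.95
= −89.84 dBm → −89.8 dBm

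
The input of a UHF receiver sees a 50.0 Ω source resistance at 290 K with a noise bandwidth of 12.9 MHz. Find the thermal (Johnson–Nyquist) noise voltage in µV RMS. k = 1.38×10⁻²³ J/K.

V_n = √(4kTRB)
4kTRB = 4 × 1.38×10⁻²³ × 290 × 5.00×10¹ × 1.29×10⁷ = 1.03×10⁻¹¹ V²
V_n = √(1.03×10⁻¹¹) = 3.21×10⁻⁶ V = 3.21 µV

3.21 µV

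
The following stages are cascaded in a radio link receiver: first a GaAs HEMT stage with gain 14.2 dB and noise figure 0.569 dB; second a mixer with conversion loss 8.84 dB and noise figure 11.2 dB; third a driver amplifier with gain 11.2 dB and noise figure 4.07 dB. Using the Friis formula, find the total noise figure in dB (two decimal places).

Convert to linear (a loss of L dB is a gain of −L dB): F_i = 10^(NF_i/10), G_i = 10^(G_i,dB/10)
  Stage 1: F_1 = 10^(0.569/10) = 1.140, G_1 = 10^(14.2/10) = 26.30
  Stage 2: F_2 = 10^(11.2/10) = 13.18, G_2 = 10^(−8.84/10) = 0.1306
  Stage 3: F_3 = 10^(4.07/10) = 2.553, G_3 = 10^(11.2/10) = 13.18
Friis cascade:
  F = 1.140 + (13.18 − 1)/26.30 + (2.553 − 1)/3.436 = 2.055
NF = 10 log₁₀(2.055) = 3.13 dB

3.13 dB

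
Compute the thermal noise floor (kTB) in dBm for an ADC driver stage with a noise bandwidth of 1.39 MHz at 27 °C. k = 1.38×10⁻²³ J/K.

−112.4 dBm

T = 27 °C + 273.15 = 300.15 K
P_n = kTB = 1.38×10⁻²³ × 300.15 × 1.39×10⁶ = 5.76×10⁻¹⁵ W
In dBm: 10 log₁₀(5.76×10⁻¹⁵ / 10⁻³) = −112.4 dBm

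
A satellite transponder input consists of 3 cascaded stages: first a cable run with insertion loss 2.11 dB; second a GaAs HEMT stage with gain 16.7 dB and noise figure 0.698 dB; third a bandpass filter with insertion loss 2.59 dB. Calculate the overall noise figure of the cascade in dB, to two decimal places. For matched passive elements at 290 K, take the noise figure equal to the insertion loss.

Convert to linear (a loss of L dB is a gain of −L dB): F_i = 10^(NF_i/10), G_i = 10^(G_i,dB/10)
  Stage 1: F_1 = 10^(2.11/10) = 1.626, G_1 = 10^(−2.11/10) = 0.6152
  Stage 2: F_2 = 10^(0.698/10) = 1.174, G_2 = 10^(16.7/10) = 46.77
  Stage 3: F_3 = 10^(2.59/10) = 1.816, G_3 = 10^(−2.59/10) = 0.5508
Friis cascade:
  F = 1.626 + (1.174 − 1)/0.6152 + (1.816 − 1)/28.77 = 1.937
NF = 10 log₁₀(1.937) = 2.87 dB

2.87 dB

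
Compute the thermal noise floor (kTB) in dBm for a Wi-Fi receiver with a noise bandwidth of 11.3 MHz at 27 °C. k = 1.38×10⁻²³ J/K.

−103.3 dBm

T = 27 °C + 273.15 = 300.15 K
P_n = kTB = 1.38×10⁻²³ × 300.15 × 1.13×10⁷ = 4.68×10⁻¹⁴ W
In dBm: 10 log₁₀(4.68×10⁻¹⁴ / 10⁻³) = −103.3 dBm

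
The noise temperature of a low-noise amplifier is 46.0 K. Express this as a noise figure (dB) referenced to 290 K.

0.639 dB

F = 1 + T_e/T₀ = 1 + 46.0/290 = 1.15862
NF = 10 log₁₀(1.15862) = 0.639 dB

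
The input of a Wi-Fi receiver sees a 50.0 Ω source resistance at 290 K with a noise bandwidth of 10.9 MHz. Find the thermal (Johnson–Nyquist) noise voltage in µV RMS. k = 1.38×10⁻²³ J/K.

2.95 µV

V_n = √(4kTRB)
4kTRB = 4 × 1.38×10⁻²³ × 290 × 5.00×10¹ × 1.09×10⁷ = 8.72×10⁻¹² V²
V_n = √(8.72×10⁻¹²) = 2.95×10⁻⁶ V = 2.95 µV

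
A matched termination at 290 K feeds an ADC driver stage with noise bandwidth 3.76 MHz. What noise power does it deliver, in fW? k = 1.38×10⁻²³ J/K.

15.0 fW

P_n = kTB = 1.38×10⁻²³ × 290 × 3.76×10⁶ = 1.50×10⁻¹⁴ W = 15.0 fW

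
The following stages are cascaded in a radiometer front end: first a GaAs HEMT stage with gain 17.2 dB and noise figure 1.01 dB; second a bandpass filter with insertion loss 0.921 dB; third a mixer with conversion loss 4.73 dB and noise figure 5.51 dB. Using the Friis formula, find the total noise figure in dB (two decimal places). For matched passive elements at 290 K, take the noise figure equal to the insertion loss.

1.23 dB

Convert to linear (a loss of L dB is a gain of −L dB): F_i = 10^(NF_i/10), G_i = 10^(G_i,dB/10)
  Stage 1: F_1 = 10^(1.01/10) = 1.262, G_1 = 10^(17.2/10) = 52.48
  Stage 2: F_2 = 10^(0.921/10) = 1.236, G_2 = 10^(−0.921/10) = 0.8089
  Stage 3: F_3 = 10^(5.51/10) = 3.556, G_3 = 10^(−4.73/10) = 0.3365
Friis cascade:
  F = 1.262 + (1.236 − 1)/52.48 + (3.556 − 1)/42.45 = 1.327
NF = 10 log₁₀(1.327) = 1.23 dB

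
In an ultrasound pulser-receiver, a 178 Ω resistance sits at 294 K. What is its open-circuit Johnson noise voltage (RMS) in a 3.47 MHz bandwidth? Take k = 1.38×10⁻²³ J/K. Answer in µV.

3.17 µV

V_n = √(4kTRB)
4kTRB = 4 × 1.38×10⁻²³ × 294 × 1.78×10² × 3.47×10⁶ = 1.00×10⁻¹¹ V²
V_n = √(1.00×10⁻¹¹) = 3.17×10⁻⁶ V = 3.17 µV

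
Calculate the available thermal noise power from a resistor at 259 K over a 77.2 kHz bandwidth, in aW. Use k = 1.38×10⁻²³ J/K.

P_n = kTB = 1.38×10⁻²³ × 259 × 7.72×10⁴ = 2.76×10⁻¹⁶ W = 276 aW

276 aW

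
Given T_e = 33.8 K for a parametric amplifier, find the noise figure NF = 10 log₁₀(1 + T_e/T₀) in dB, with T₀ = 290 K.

0.479 dB

F = 1 + T_e/T₀ = 1 + 33.8/290 = 1.11655
NF = 10 log₁₀(1.11655) = 0.479 dB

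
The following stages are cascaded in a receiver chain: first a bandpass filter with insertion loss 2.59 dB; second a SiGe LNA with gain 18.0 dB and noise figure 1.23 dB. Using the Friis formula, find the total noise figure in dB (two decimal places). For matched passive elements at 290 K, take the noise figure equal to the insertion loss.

Convert to linear (a loss of L dB is a gain of −L dB): F_i = 10^(NF_i/10), G_i = 10^(G_i,dB/10)
  Stage 1: F_1 = 10^(2.59/10) = 1.816, G_1 = 10^(−2.59/10) = 0.5508
  Stage 2: F_2 = 10^(1.23/10) = 1.327, G_2 = 10^(18.0/10) = 63.10
Friis cascade:
  F = 1.816 + (1.327 − 1)/0.5508 = 2.410
NF = 10 log₁₀(2.410) = 3.82 dB

3.82 dB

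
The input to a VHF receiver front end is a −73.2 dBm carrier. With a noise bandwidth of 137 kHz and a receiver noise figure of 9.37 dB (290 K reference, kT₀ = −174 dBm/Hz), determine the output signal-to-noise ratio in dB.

40.1 dB

Noise floor: N = −174 + 10 log₁₀(B) + NF
10 log₁₀(1.37×10⁵) = 51.37 dB
N = −174 + 51.37 + 9.37 = −113.26 dBm
SNR = P_sig − N = −73.2 − (−113.26) = 40.06 dB → 40.1 dB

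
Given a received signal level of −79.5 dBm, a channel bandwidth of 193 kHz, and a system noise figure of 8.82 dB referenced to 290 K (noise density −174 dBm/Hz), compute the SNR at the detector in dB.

32.8 dB

Noise floor: N = −174 + 10 log₁₀(B) + NF
10 log₁₀(1.93×10⁵) = 52.86 dB
N = −174 + 52.86 + 8.82 = −112.32 dBm
SNR = P_sig − N = −79.5 − (−112.32) = 32.82 dB → 32.8 dB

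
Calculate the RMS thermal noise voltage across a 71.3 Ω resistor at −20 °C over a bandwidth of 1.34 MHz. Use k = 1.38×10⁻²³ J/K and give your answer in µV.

1.16 µV

T = −20 °C + 273.15 = 253.15 K
V_n = √(4kTRB)
4kTRB = 4 × 1.38×10⁻²³ × 253.15 × 7.13×10¹ × 1.34×10⁶ = 1.34×10⁻¹² V²
V_n = √(1.34×10⁻¹²) = 1.16×10⁻⁶ V = 1.16 µV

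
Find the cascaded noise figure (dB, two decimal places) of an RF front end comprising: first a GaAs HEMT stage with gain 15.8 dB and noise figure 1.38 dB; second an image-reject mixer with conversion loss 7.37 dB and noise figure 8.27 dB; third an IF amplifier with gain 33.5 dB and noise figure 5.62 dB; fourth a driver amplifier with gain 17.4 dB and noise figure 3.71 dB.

2.80 dB

Convert to linear (a loss of L dB is a gain of −L dB): F_i = 10^(NF_i/10), G_i = 10^(G_i,dB/10)
  Stage 1: F_1 = 10^(1.38/10) = 1.374, G_1 = 10^(15.8/10) = 38.02
  Stage 2: F_2 = 10^(8.27/10) = 6.714, G_2 = 10^(−7.37/10) = 0.1832
  Stage 3: F_3 = 10^(5.62/10) = 3.648, G_3 = 10^(33.5/10) = 2239
  Stage 4: F_4 = 10^(3.71/10) = 2.350, G_4 = 10^(17.4/10) = 54.95
Friis cascade:
  F = 1.374 + (6.714 − 1)/38.02 + (3.648 − 1)/6.966 + (2.350 − 1)/1.560×10⁴ = 1.904
NF = 10 log₁₀(1.904) = 2.80 dB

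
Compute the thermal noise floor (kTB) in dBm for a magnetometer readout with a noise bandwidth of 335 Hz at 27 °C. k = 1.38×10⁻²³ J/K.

−148.6 dBm

T = 27 °C + 273.15 = 300.15 K
P_n = kTB = 1.38×10⁻²³ × 300.15 × 3.35×10² = 1.39×10⁻¹⁸ W
In dBm: 10 log₁₀(1.39×10⁻¹⁸ / 10⁻³) = −148.6 dBm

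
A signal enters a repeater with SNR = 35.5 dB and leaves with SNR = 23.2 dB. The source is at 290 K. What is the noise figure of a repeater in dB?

12.3 dB

NF (dB) = SNR_in(dB) − SNR_out(dB) when the source is at T₀
NF = 35.5 − 23.2 = 12.3 dB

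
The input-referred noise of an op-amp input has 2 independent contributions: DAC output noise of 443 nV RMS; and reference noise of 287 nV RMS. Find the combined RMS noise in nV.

Uncorrelated sources add in power (mean-square): V_tot = √(ΣV_i²)
V_tot = √[(4.43×10⁻⁷)² + (2.87×10⁻⁷)²] = 5.28×10⁻⁷ V = 528 nV

528 nV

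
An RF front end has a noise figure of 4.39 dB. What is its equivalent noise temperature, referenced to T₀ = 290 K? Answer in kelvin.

507 K

F = 10^(4.39/10) = 2.74789
T_e = (F − 1)·T₀ = (2.74789 − 1) × 290 = 507 K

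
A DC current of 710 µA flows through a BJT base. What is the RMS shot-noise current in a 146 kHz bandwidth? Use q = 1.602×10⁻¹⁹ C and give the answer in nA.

I_n = √(2qI·B)
2qI·B = 2 × 1.602×10⁻¹⁹ × 7.10×10⁻⁴ × 1.46×10⁵ = 3.32×10⁻¹⁷ A²
I_n = √(3.32×10⁻¹⁷) = 5.76×10⁻⁹ A = 5.76 nA

5.76 nA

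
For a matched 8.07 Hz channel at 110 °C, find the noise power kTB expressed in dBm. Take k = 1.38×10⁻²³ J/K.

−163.7 dBm

T = 110 °C + 273.15 = 383.15 K
P_n = kTB = 1.38×10⁻²³ × 383.15 × 8.07×10⁰ = 4.27×10⁻²⁰ W
In dBm: 10 log₁₀(4.27×10⁻²⁰ / 10⁻³) = −163.7 dBm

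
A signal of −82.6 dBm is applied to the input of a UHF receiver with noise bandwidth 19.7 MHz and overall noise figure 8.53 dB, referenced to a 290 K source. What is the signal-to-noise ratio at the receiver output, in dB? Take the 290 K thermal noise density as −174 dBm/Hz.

Noise floor: N = −174 + 10 log₁₀(B) + NF
10 log₁₀(1.97×10⁷) = 72.94 dB
N = −174 + 72.94 + 8.53 = −92.53 dBm
SNR = P_sig − N = −82.6 − (−92.53) = 9.93 dB → 9.9 dB

9.9 dB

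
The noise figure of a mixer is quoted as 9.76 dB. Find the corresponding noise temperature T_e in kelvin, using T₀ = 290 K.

F = 10^(9.76/10) = 9.46237
T_e = (F − 1)·T₀ = (9.46237 − 1) × 290 = 2454 K

2454 K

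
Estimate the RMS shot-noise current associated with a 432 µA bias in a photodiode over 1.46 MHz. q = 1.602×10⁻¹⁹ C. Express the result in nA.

14.2 nA

I_n = √(2qI·B)
2qI·B = 2 × 1.602×10⁻¹⁹ × 4.32×10⁻⁴ × 1.46×10⁶ = 2.02×10⁻¹⁶ A²
I_n = √(2.02×10⁻¹⁶) = 1.42×10⁻⁸ A = 14.2 nA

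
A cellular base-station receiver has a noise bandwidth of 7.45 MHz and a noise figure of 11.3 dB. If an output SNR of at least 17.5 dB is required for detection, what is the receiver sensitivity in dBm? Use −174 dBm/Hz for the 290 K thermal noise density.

−76.5 dBm

Sensitivity = −174 + 10 log₁₀(B) + NF + SNR_min
= −174 + 68.72 + 11.3 + 17.5
= −76.48 dBm → −76.5 dBm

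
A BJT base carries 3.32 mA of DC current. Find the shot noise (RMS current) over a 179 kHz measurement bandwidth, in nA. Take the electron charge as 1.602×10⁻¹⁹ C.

I_n = √(2qI·B)
2qI·B = 2 × 1.602×10⁻¹⁹ × 3.32×10⁻³ × 1.79×10⁵ = 1.90×10⁻¹⁶ A²
I_n = √(1.90×10⁻¹⁶) = 1.38×10⁻⁸ A = 13.8 nA

13.8 nA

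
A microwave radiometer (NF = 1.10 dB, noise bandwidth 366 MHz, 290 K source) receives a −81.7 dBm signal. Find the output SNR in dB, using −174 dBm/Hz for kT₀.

Noise floor: N = −174 + 10 log₁₀(B) + NF
10 log₁₀(3.66×10⁸) = 85.63 dB
N = −174 + 85.63 + 1.10 = −87.27 dBm
SNR = P_sig − N = −81.7 − (−87.27) = 5.57 dB → 5.6 dB

5.6 dB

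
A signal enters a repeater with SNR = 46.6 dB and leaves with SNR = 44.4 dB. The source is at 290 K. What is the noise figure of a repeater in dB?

2.2 dB

NF (dB) = SNR_in(dB) − SNR_out(dB) when the source is at T₀
NF = 46.6 − 44.4 = 2.2 dB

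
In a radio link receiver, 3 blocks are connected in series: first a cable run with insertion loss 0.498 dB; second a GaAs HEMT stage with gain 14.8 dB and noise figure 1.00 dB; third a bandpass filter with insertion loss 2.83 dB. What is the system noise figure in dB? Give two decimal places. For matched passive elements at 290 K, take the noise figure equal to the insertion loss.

1.60 dB

Convert to linear (a loss of L dB is a gain of −L dB): F_i = 10^(NF_i/10), G_i = 10^(G_i,dB/10)
  Stage 1: F_1 = 10^(0.498/10) = 1.122, G_1 = 10^(−0.498/10) = 0.8917
  Stage 2: F_2 = 10^(1.00/10) = 1.259, G_2 = 10^(14.8/10) = 30.20
  Stage 3: F_3 = 10^(2.83/10) = 1.919, G_3 = 10^(−2.83/10) = 0.5212
Friis cascade:
  F = 1.122 + (1.259 − 1)/0.8917 + (1.919 − 1)/26.93 = 1.446
NF = 10 log₁₀(1.446) = 1.60 dB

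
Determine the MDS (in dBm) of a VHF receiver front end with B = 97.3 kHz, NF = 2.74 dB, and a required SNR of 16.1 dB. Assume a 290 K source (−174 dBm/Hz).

Sensitivity = −174 + 10 log₁₀(B) + NF + SNR_min
= −174 + 49.88 + 2.74 + 16.1
= −105.28 dBm → −105.3 dBm

−105.3 dBm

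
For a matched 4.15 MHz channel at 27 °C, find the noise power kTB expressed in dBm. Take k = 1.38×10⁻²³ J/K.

T = 27 °C + 273.15 = 300.15 K
P_n = kTB = 1.38×10⁻²³ × 300.15 × 4.15×10⁶ = 1.72×10⁻¹⁴ W
In dBm: 10 log₁₀(1.72×10⁻¹⁴ / 10⁻³) = −107.6 dBm

−107.6 dBm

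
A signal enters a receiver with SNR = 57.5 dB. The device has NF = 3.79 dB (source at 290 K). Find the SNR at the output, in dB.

53.71 dB

By definition F = SNR_in/SNR_out, so in dB: SNR_out = SNR_in − NF
SNR_out = 57.5 − 3.79 = 53.71 dB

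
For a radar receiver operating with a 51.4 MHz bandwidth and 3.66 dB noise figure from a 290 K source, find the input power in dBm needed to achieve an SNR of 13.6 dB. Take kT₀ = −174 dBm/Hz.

−79.6 dBm

Sensitivity = −174 + 10 log₁₀(B) + NF + SNR_min
= −174 + 77.11 + 3.66 + 13.6
= −79.63 dBm → −79.6 dBm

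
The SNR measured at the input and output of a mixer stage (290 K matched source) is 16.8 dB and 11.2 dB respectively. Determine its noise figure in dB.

NF (dB) = SNR_in(dB) − SNR_out(dB) when the source is at T₀
NF = 16.8 − 11.2 = 5.6 dB

5.6 dB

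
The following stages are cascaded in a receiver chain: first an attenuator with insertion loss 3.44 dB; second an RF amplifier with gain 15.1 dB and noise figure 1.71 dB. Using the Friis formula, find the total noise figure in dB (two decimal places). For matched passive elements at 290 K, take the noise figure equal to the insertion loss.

Convert to linear (a loss of L dB is a gain of −L dB): F_i = 10^(NF_i/10), G_i = 10^(G_i,dB/10)
  Stage 1: F_1 = 10^(3.44/10) = 2.208, G_1 = 10^(−3.44/10) = 0.4529
  Stage 2: F_2 = 10^(1.71/10) = 1.483, G_2 = 10^(15.1/10) = 32.36
Friis cascade:
  F = 2.208 + (1.483 − 1)/0.4529 = 3.273
NF = 10 log₁₀(3.273) = 5.15 dB

5.15 dB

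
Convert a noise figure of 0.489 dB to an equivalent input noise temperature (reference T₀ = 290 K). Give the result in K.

34.6 K

F = 10^(0.489/10) = 1.11918
T_e = (F − 1)·T₀ = (1.11918 − 1) × 290 = 34.6 K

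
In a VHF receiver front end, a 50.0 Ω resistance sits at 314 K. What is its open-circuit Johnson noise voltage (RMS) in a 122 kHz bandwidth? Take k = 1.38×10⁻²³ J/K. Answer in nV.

325 nV

V_n = √(4kTRB)
4kTRB = 4 × 1.38×10⁻²³ × 314 × 5.00×10¹ × 1.22×10⁵ = 1.06×10⁻¹³ V²
V_n = √(1.06×10⁻¹³) = 3.25×10⁻⁷ V = 325 nV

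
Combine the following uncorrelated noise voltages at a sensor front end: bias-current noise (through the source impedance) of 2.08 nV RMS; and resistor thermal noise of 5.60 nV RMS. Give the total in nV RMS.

Uncorrelated sources add in power (mean-square): V_tot = √(ΣV_i²)
V_tot = √[(2.08×10⁻⁹)² + (5.60×10⁻⁹)²] = 5.97×10⁻⁹ V = 5.97 nV

5.97 nV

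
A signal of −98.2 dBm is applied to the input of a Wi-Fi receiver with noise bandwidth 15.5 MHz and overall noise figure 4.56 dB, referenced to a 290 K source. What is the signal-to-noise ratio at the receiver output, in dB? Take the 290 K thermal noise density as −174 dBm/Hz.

Noise floor: N = −174 + 10 log₁₀(B) + NF
10 log₁₀(1.55×10⁷) = 71.9 dB
N = −174 + 71.9 + 4.56 = −97.54 dBm
SNR = P_sig − N = −98.2 − (−97.54) = −0.66 dB → −0.7 dB

−0.7 dB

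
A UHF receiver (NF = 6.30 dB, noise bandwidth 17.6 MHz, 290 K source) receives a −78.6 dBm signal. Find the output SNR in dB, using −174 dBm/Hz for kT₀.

16.6 dB

Noise floor: N = −174 + 10 log₁₀(B) + NF
10 log₁₀(1.76×10⁷) = 72.46 dB
N = −174 + 72.46 + 6.30 = −95.24 dBm
SNR = P_sig − N = −78.6 − (−95.24) = 16.64 dB → 16.6 dB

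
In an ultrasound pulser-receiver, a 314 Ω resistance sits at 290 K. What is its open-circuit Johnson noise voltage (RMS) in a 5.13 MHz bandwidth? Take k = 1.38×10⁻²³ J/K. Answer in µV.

5.08 µV

V_n = √(4kTRB)
4kTRB = 4 × 1.38×10⁻²³ × 290 × 3.14×10² × 5.13×10⁶ = 2.58×10⁻¹¹ V²
V_n = √(2.58×10⁻¹¹) = 5.08×10⁻⁶ V = 5.08 µV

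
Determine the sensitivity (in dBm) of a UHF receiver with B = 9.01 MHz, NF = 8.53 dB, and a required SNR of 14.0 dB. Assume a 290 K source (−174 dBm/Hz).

Sensitivity = −174 + 10 log₁₀(B) + NF + SNR_min
= −174 + 69.55 + 8.53 + 14.0
= −81.92 dBm → −81.9 dBm

−81.9 dBm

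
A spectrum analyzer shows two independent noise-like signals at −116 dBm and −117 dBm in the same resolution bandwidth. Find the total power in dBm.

Convert to linear, add, convert back:
P₁ = 2.51×10⁻¹⁵ W, P₂ = 2.00×10⁻¹⁵ W
P_tot = 4.51×10⁻¹⁵ W → 10 log₁₀(P_tot / 10⁻³) = −113.5 dBm

−113.5 dBm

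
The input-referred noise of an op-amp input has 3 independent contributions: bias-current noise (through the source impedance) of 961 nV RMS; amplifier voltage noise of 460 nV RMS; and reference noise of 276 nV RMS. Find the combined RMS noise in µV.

1.10 µV

Uncorrelated sources add in power (mean-square): V_tot = √(ΣV_i²)
V_tot = √[(9.61×10⁻⁷)² + (4.60×10⁻⁷)² + (2.76×10⁻⁷)²] = 1.10×10⁻⁶ V = 1.10 µV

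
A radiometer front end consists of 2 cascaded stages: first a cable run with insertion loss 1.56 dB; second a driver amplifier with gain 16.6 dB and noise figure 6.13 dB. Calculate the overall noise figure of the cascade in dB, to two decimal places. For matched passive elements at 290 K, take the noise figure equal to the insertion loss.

Convert to linear (a loss of L dB is a gain of −L dB): F_i = 10^(NF_i/10), G_i = 10^(G_i,dB/10)
  Stage 1: F_1 = 10^(1.56/10) = 1.432, G_1 = 10^(−1.56/10) = 0.6982
  Stage 2: F_2 = 10^(6.13/10) = 4.102, G_2 = 10^(16.6/10) = 45.71
Friis cascade:
  F = 1.432 + (4.102 − 1)/0.6982 = 5.875
NF = 10 log₁₀(5.875) = 7.69 dB

7.69 dB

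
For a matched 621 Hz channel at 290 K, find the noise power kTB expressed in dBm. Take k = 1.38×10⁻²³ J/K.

P_n = kTB = 1.38×10⁻²³ × 290 × 6.21×10² = 2.49×10⁻¹⁸ W
In dBm: 10 log₁₀(2.49×10⁻¹⁸ / 10⁻³) = −146.0 dBm

−146.0 dBm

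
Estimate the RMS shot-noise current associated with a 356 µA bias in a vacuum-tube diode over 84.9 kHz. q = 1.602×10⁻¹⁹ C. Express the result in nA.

I_n = √(2qI·B)
2qI·B = 2 × 1.602×10⁻¹⁹ × 3.56×10⁻⁴ × 8.49×10⁴ = 9.68×10⁻¹⁸ A²
I_n = √(9.68×10⁻¹⁸) = 3.11×10⁻⁹ A = 3.11 nA

3.11 nA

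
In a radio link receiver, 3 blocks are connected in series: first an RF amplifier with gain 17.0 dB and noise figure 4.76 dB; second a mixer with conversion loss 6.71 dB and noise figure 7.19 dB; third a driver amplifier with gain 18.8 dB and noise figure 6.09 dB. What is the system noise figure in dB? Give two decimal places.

5.27 dB

Convert to linear (a loss of L dB is a gain of −L dB): F_i = 10^(NF_i/10), G_i = 10^(G_i,dB/10)
  Stage 1: F_1 = 10^(4.76/10) = 2.992, G_1 = 10^(17.0/10) = 50.12
  Stage 2: F_2 = 10^(7.19/10) = 5.236, G_2 = 10^(−6.71/10) = 0.2133
  Stage 3: F_3 = 10^(6.09/10) = 4.064, G_3 = 10^(18.8/10) = 75.86
Friis cascade:
  F = 2.992 + (5.236 − 1)/50.12 + (4.064 − 1)/10.69 = 3.363
NF = 10 log₁₀(3.363) = 5.27 dB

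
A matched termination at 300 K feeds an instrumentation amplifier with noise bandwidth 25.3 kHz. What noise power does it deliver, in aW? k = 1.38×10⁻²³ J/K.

P_n = kTB = 1.38×10⁻²³ × 300 × 2.53×10⁴ = 1.05×10⁻¹⁶ W = 105 aW

105 aW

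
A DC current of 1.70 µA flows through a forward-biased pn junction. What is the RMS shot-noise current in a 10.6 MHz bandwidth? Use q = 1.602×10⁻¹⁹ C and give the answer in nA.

2.40 nA

I_n = √(2qI·B)
2qI·B = 2 × 1.602×10⁻¹⁹ × 1.70×10⁻⁶ × 1.06×10⁷ = 5.77×10⁻¹⁸ A²
I_n = √(5.77×10⁻¹⁸) = 2.40×10⁻⁹ A = 2.40 nA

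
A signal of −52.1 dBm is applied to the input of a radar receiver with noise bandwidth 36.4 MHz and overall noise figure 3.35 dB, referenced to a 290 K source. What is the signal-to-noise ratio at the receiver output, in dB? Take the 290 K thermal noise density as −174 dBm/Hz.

Noise floor: N = −174 + 10 log₁₀(B) + NF
10 log₁₀(3.64×10⁷) = 75.61 dB
N = −174 + 75.61 + 3.35 = −95.04 dBm
SNR = P_sig − N = −52.1 − (−95.04) = 42.94 dB → 42.9 dB

42.9 dB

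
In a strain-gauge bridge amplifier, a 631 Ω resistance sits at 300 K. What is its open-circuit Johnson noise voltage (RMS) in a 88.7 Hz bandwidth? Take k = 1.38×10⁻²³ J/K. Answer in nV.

30.4 nV

V_n = √(4kTRB)
4kTRB = 4 × 1.38×10⁻²³ × 300 × 6.31×10² × 8.87×10¹ = 9.27×10⁻¹⁶ V²
V_n = √(9.27×10⁻¹⁶) = 3.04×10⁻⁸ V = 30.4 nV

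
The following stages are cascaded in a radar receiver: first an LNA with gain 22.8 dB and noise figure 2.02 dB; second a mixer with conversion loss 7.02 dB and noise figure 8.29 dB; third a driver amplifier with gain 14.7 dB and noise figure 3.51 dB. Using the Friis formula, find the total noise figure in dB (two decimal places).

2.19 dB

Convert to linear (a loss of L dB is a gain of −L dB): F_i = 10^(NF_i/10), G_i = 10^(G_i,dB/10)
  Stage 1: F_1 = 10^(2.02/10) = 1.592, G_1 = 10^(22.8/10) = 190.5
  Stage 2: F_2 = 10^(8.29/10) = 6.745, G_2 = 10^(−7.02/10) = 0.1986
  Stage 3: F_3 = 10^(3.51/10) = 2.244, G_3 = 10^(14.7/10) = 29.51
Friis cascade:
  F = 1.592 + (6.745 − 1)/190.5 + (2.244 − 1)/37.84 = 1.655
NF = 10 log₁₀(1.655) = 2.19 dB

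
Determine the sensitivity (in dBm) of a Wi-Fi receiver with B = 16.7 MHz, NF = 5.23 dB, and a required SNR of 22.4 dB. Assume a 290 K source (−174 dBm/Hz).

Sensitivity = −174 + 10 log₁₀(B) + NF + SNR_min
= −174 + 72.23 + 5.23 + 22.4
= −74.14 dBm → −74.1 dBm

−74.1 dBm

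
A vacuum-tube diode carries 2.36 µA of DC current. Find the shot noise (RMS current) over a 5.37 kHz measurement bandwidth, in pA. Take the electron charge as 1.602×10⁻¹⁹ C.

I_n = √(2qI·B)
2qI·B = 2 × 1.602×10⁻¹⁹ × 2.36×10⁻⁶ × 5.37×10³ = 4.06×10⁻²¹ A²
I_n = √(4.06×10⁻²¹) = 6.37×10⁻¹¹ A = 63.7 pA

63.7 pA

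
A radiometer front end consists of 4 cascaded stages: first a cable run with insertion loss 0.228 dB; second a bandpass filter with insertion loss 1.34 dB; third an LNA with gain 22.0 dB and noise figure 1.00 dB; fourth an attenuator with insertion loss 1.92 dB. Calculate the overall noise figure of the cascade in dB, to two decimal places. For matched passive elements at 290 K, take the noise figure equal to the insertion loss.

2.58 dB

Convert to linear (a loss of L dB is a gain of −L dB): F_i = 10^(NF_i/10), G_i = 10^(G_i,dB/10)
  Stage 1: F_1 = 10^(0.228/10) = 1.054, G_1 = 10^(−0.228/10) = 0.9489
  Stage 2: F_2 = 10^(1.34/10) = 1.361, G_2 = 10^(−1.34/10) = 0.7345
  Stage 3: F_3 = 10^(1.00/10) = 1.259, G_3 = 10^(22.0/10) = 158.5
  Stage 4: F_4 = 10^(1.92/10) = 1.556, G_4 = 10^(−1.92/10) = 0.6427
Friis cascade:
  F = 1.054 + (1.361 − 1)/0.9489 + (1.259 − 1)/0.6969 + (1.556 − 1)/110.5 = 1.811
NF = 10 log₁₀(1.811) = 2.58 dB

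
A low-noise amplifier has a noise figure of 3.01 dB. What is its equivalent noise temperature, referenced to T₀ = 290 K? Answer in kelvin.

290 K

F = 10^(3.01/10) = 1.99986
T_e = (F − 1)·T₀ = (1.99986 − 1) × 290 = 290 K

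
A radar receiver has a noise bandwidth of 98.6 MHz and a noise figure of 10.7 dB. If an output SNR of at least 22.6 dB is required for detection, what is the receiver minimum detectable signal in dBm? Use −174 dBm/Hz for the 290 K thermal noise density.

−60.8 dBm

Sensitivity = −174 + 10 log₁₀(B) + NF + SNR_min
= −174 + 79.94 + 10.7 + 22.6
= −60.76 dBm → −60.8 dBm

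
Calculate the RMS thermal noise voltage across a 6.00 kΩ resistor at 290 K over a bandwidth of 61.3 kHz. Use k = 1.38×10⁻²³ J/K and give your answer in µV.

V_n = √(4kTRB)
4kTRB = 4 × 1.38×10⁻²³ × 290 × 6.00×10³ × 6.13×10⁴ = 5.89×10⁻¹² V²
V_n = √(5.89×10⁻¹²) = 2.43×10⁻⁶ V = 2.43 µV

2.43 µV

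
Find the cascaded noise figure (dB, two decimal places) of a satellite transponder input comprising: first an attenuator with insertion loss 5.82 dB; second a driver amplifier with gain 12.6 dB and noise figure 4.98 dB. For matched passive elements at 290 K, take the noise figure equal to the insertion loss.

10.80 dB

Convert to linear (a loss of L dB is a gain of −L dB): F_i = 10^(NF_i/10), G_i = 10^(G_i,dB/10)
  Stage 1: F_1 = 10^(5.82/10) = 3.819, G_1 = 10^(−5.82/10) = 0.2618
  Stage 2: F_2 = 10^(4.98/10) = 3.148, G_2 = 10^(12.6/10) = 18.20
Friis cascade:
  F = 3.819 + (3.148 − 1)/0.2618 = 12.02
NF = 10 log₁₀(12.02) = 10.80 dB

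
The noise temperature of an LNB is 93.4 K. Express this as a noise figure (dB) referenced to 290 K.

F = 1 + T_e/T₀ = 1 + 93.4/290 = 1.32207
NF = 10 log₁₀(1.32207) = 1.21 dB

1.21 dB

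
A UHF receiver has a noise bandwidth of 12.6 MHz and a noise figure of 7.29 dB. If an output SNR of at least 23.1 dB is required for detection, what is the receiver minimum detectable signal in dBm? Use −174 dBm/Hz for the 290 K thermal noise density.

Sensitivity = −174 + 10 log₁₀(B) + NF + SNR_min
= −174 + 71 + 7.29 + 23.1
= −72.61 dBm → −72.6 dBm

−72.6 dBm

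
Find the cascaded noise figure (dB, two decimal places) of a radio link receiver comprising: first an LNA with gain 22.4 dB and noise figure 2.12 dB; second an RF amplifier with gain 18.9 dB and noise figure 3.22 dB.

2.14 dB

Convert to linear (a loss of L dB is a gain of −L dB): F_i = 10^(NF_i/10), G_i = 10^(G_i,dB/10)
  Stage 1: F_1 = 10^(2.12/10) = 1.629, G_1 = 10^(22.4/10) = 173.8
  Stage 2: F_2 = 10^(3.22/10) = 2.099, G_2 = 10^(18.9/10) = 77.62
Friis cascade:
  F = 1.629 + (2.099 − 1)/173.8 = 1.636
NF = 10 log₁₀(1.636) = 2.14 dB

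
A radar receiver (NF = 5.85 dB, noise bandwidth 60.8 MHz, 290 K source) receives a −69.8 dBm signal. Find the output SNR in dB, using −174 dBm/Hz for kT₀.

20.5 dB

Noise floor: N = −174 + 10 log₁₀(B) + NF
10 log₁₀(6.08×10⁷) = 77.84 dB
N = −174 + 77.84 + 5.85 = −90.31 dBm
SNR = P_sig − N = −69.8 − (−90.31) = 20.51 dB → 20.5 dB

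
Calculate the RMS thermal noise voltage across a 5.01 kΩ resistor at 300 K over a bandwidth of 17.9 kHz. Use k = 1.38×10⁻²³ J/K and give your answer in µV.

1.22 µV

V_n = √(4kTRB)
4kTRB = 4 × 1.38×10⁻²³ × 300 × 5.01×10³ × 1.79×10⁴ = 1.49×10⁻¹² V²
V_n = √(1.49×10⁻¹²) = 1.22×10⁻⁶ V = 1.22 µV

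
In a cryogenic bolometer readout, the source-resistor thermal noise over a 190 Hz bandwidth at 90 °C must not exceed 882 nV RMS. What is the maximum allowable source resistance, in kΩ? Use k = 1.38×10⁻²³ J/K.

204 kΩ

T = 90 °C + 273.15 = 363.15 K
Johnson–Nyquist: V_n = √(4kTRB) ⇒ R = V_n² / (4kTB)
4kTB = 4 × 1.38×10⁻²³ × 363.15 × 1.90×10² = 3.81×10⁻¹⁸
R = (8.82×10⁻⁷)² / 3.81×10⁻¹⁸ = 2.04×10⁵ Ω = 204 kΩ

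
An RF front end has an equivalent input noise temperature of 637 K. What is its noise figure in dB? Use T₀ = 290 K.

5.05 dB

F = 1 + T_e/T₀ = 1 + 637/290 = 3.19655
NF = 10 log₁₀(3.19655) = 5.05 dB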